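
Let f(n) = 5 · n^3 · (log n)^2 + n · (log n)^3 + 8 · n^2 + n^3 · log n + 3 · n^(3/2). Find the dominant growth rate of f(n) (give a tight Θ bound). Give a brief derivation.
f(n) ∈ Θ(n^3 · (log n)^2)

Compare the terms by growth order. For large n, n^a · (log n)^b dominates n^a' · (log n)^b' iff a > a', or (a = a' and b > b'). Ranking the 5 terms shows the dominant one is 5 · n^3 · (log n)^2. Hence f(n) ∈ Θ(n^3 · (log n)^2).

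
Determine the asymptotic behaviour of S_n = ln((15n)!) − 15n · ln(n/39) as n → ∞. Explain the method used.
S_n ~ 15n · (ln 585 − 1) + O(ln n)

Stirling: ln((15n)!) = 15n ln(15n) − 15n + O(ln n).
  S_n = 15n ln(15n) − 15n − 15n ln(n/39) + O(ln n)
      = 15n ln(15n) − 15n ln n + 15n ln 39 − 15n + O(ln n)
      = 15n ln 15 + 15n ln 39 − 15n + O(ln n)
      = 15n (ln 585 − 1) + O(ln n).
Numerically ln(585) − 1 ≈ 5.3716.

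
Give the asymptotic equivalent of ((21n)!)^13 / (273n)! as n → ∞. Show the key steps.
((21n)!)^13/(273n)! ~ ((2π·21n)^(12/2) / sqrt(13)) · 13^(−13·21n)  →  0

Write N = 21n. Stirling: N! ~ sqrt(2π N)(N/e)^N and (13N)! ~ sqrt(2π·13N)·(13N/e)^(13N).
  (N!)^13/(13N)! ~ (2π N)^(13/2) (N/e)^(13N) / [sqrt(2π·13N) (13N/e)^(13N)]
     = (2π N)^(13/2) / sqrt(2π·13N) · (N/(13N))^(13N)
     = (2π N)^((13−1)/2) / sqrt(13) · 13^(−13N).
Since 13^13 > 1, the factor 13^(−13N) decays exponentially, so the ratio → 0. Substituting N = 21n gives the stated form.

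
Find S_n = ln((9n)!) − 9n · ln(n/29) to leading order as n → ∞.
S_n ~ 9n · (ln 261 − 1) + O(ln n)

Stirling: ln((9n)!) = 9n ln(9n) − 9n + O(ln n).
  S_n = 9n ln(9n) − 9n − 9n ln(n/29) + O(ln n)
      = 9n ln(9n) − 9n ln n + 9n ln 29 − 9n + O(ln n)
      = 9n ln 9 + 9n ln 29 − 9n + O(ln n)
      = 9n (ln 261 − 1) + O(ln n).
Numerically ln(261) − 1 ≈ 4.5645.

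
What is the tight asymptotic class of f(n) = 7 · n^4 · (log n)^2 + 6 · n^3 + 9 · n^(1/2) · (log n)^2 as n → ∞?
f(n) ∈ Θ(n^4 · (log n)^2)

Compare the terms by growth order. For large n, n^a · (log n)^b dominates n^a' · (log n)^b' iff a > a', or (a = a' and b > b'). Ranking the 3 terms shows the dominant one is 7 · n^4 · (log n)^2. Hence f(n) ∈ Θ(n^4 · (log n)^2).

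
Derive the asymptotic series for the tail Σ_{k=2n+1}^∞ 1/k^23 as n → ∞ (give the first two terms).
Σ_{k>2n} 1/k^23 = 1/(22 · (2n)^22) − 1/(2 · (2n)^23) + O(1/(2n)^24)

Compare to the integral: ∫_{2n}^∞ x^(−23) dx = [−x^(−22)/22]_{2n}^∞ = 1/((23−1)·(2n)^22). The Euler-Maclaurin correction adds −f(2n)/2 = −1/(2·(2n)^23). Euler-Maclaurin then gives
  Σ_{k>2n} 1/k^23 = ∫_{2n}^∞ dx/x^23 − 1/(2·(2n)^23) + O(1/(2n)^24).
(Equivalently this is ζ(23) − Σ_{k≤2n} 1/k^23.)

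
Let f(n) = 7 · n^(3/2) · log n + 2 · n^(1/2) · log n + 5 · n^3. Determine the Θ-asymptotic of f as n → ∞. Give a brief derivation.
f(n) ∈ Θ(n^3)

Compare the terms by growth order. For large n, n^a · (log n)^b dominates n^a' · (log n)^b' iff a > a', or (a = a' and b > b'). Ranking the 3 terms shows the dominant one is 5 · n^3. Hence f(n) ∈ Θ(n^3).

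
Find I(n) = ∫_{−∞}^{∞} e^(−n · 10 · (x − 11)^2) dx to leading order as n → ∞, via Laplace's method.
I(n) = sqrt(π/(10n))

Here φ(x) = 10 · (x − 11)^2 has its unique minimum at x* = 11 with φ(x*) = 0 and φ''(x*) = 20. Laplace's method gives
  I(n) ~ e^(−n φ(x*)) · sqrt(2π / (n · φ''(x*))) = sqrt(2π / (20n)) = sqrt(π/(10n)).
This is exact: substituting u = (x − 11)·sqrt(10n) gives I(n) = (1/sqrt(10n)) ∫_{−∞}^{∞} e^(−u^2) du = sqrt(π/(10n)).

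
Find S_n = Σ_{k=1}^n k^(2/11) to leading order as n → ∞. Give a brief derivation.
S_n ~ (11/13) · n^(13/11)

Integral comparison: Σ_{k=1}^n k^(2/11) = ∫_0^n x^(2/11) dx + O(n^(2/11)). The integral is n^(1 + 2/11) / (1 + 2/11) = n^((2+11)/11) / ((2+11)/11) = (11/13) · n^(13/11).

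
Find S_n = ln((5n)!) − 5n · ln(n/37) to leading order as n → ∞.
S_n ~ 5n · (ln 185 − 1) + O(ln n)

Stirling: ln((5n)!) = 5n ln(5n) − 5n + O(ln n).
  S_n = 5n ln(5n) − 5n − 5n ln(n/37) + O(ln n)
      = 5n ln(5n) − 5n ln n + 5n ln 37 − 5n + O(ln n)
      = 5n ln 5 + 5n ln 37 − 5n + O(ln n)
      = 5n (ln 185 − 1) + O(ln n).
Numerically ln(185) − 1 ≈ 4.2204.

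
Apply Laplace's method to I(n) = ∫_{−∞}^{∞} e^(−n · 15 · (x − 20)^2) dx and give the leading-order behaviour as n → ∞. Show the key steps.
I(n) = sqrt(π/(15n))

Here φ(x) = 15 · (x − 20)^2 has its unique minimum at x* = 20 with φ(x*) = 0 and φ''(x*) = 30. Laplace's method gives
  I(n) ~ e^(−n φ(x*)) · sqrt(2π / (n · φ''(x*))) = sqrt(2π / (30n)) = sqrt(π/(15n)).
This is exact: substituting u = (x − 20)·sqrt(15n) gives I(n) = (1/sqrt(15n)) ∫_{−∞}^{∞} e^(−u^2) du = sqrt(π/(15n)).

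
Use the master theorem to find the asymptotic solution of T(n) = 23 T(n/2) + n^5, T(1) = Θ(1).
T(n) = Θ(n^5)

log_2 23 ≈ 4.524. f(n) = n^5 dominates n^(log_2 23) since 5 > 4.524, and the regularity condition a·f(n/b) = 23·(n/2)^5 = (23/32)·n^5 ≤ c·f(n) holds with c = 23/32 ≈ 0.719 < 1. So this is Case 3: T(n) = Θ(f(n)) = Θ(n^5).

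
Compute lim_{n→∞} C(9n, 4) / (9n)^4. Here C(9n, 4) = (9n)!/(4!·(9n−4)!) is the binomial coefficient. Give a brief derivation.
lim = 1/4! = 1/24

With N = 9n → ∞: C(N, 4) / N^4 = [N(N−1)…(N−3)] / (4! · N^4) = (1/4!) · 1 · (1 − 1/(9n)) · (1 − 2/(9n)) · (1 − 3/(9n)). Each factor → 1 as N → ∞, so the limit is 1/4! = 1/24.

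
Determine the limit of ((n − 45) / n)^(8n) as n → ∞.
lim = e^(−360)

Rewrite as (1 − 45/n)^(8n). By the standard limit (1 + x/n)^n → e^x, we have (1 − 45/n)^n → e^(−45), and raising to the 8th power gives e^(−360).
More precisely, ln[(1 − 45/n)^(8n)] = 8n · ln(1 − 45/n) = 8n · (-45/n + O(1/n^2)) = -360 + O(1/n) → -360.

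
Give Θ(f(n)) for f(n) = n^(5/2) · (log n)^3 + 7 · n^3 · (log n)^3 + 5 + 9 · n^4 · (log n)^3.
f(n) ∈ Θ(n^4 · (log n)^3)

Compare the terms by growth order. For large n, n^a · (log n)^b dominates n^a' · (log n)^b' iff a > a', or (a = a' and b > b'). Ranking the 4 terms shows the dominant one is 9 · n^4 · (log n)^3. Hence f(n) ∈ Θ(n^4 · (log n)^3).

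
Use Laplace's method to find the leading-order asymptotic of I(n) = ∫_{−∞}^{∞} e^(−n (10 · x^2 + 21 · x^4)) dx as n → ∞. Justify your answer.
I(n) ~ sqrt(π/(10n))

φ(x) = 10 · x^2 + 21 · x^4 has its unique global minimum at x* = 0 (since φ'(x) = 20x + 84x^3 = 0 only at x = 0 for real x with both coefficients positive, and φ → ∞ as |x| → ∞). At x* = 0, φ(0) = 0 and φ''(0) = 20. Laplace's method then gives
  I(n) ~ sqrt(2π / (n · φ''(0))) · e^(−n φ(0)) = sqrt(2π / (20n)) = sqrt(π/(10n)).
The 21 · x^4 term contributes only at subleading order (an O(1/n) relative correction).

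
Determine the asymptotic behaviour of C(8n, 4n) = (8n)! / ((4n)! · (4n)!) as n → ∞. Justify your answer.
C(8n, 4n) ~ (4)^(4n) · sqrt(1/(π·4n))

Write N = 4n. Apply Stirling to each factorial:
  (2N)! ~ sqrt(2π·2N) · (2N/e)^(2N),
  N! ~ sqrt(2π N) · (N/e)^N,
  (1N)! ~ sqrt(2π·1N) · (1N/e)^(1N).
The exponential factors combine to (2N)^(2N) / (N^N · (1N)^(1N)) = 2^(2N)/1^(1N) = (2^2/1^1)^N = (4)^N.
The square-root prefactors combine to sqrt(2π·2N) / (sqrt(2π N)·sqrt(2π·1N)) = sqrt(2 / (2π·1·N)) = sqrt(1/(π·4n)).
Substituting N = 4n: C(8n, 4n) ~ (4)^(4n) · sqrt(1/(π·4n)).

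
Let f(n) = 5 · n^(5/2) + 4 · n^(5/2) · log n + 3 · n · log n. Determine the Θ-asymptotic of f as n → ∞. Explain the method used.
f(n) ∈ Θ(n^(5/2) · log n)

Compare the terms by growth order. For large n, n^a · (log n)^b dominates n^a' · (log n)^b' iff a > a', or (a = a' and b > b'). Ranking the 3 terms shows the dominant one is 4 · n^(5/2) · log n. Hence f(n) ∈ Θ(n^(5/2) · log n).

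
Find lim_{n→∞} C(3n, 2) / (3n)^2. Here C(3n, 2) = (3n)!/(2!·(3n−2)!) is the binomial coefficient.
lim = 1/2! = 1/2

With N = 3n → ∞: C(N, 2) / N^2 = [N(N−1)…(N−1)] / (2! · N^2) = (1/2!) · 1 · (1 − 1/(3n)). Each factor → 1 as N → ∞, so the limit is 1/2! = 1/2.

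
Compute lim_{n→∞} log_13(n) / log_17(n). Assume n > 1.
lim = ln(17) / ln(13) = log_13(17)

Change of base: log_13(n) = ln n / ln 13 and log_17(n) = ln n / ln 17. The ratio is (ln n / ln 13) · (ln 17 / ln n) = ln 17 / ln 13, a constant independent of n. So the limit is ln 17 / ln 13 = log_13(17).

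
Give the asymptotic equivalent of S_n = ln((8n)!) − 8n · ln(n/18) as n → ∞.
S_n ~ 8n · (ln 144 − 1) + O(ln n)

Stirling: ln((8n)!) = 8n ln(8n) − 8n + O(ln n).
  S_n = 8n ln(8n) − 8n − 8n ln(n/18) + O(ln n)
      = 8n ln(8n) − 8n ln n + 8n ln 18 − 8n + O(ln n)
      = 8n ln 8 + 8n ln 18 − 8n + O(ln n)
      = 8n (ln 144 − 1) + O(ln n).
Numerically ln(144) − 1 ≈ 3.9698.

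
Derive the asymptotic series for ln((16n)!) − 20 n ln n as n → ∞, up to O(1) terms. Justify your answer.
ln((16n)!) − 20 n ln n = −4 n ln n + 16(ln 16 − 1) n + (1/2) ln(2π·16n) + O(1/n)

Stirling: ln((16n)!) = 16n ln(16n) − 16n + (1/2) ln(2π·16n) + O(1/n).
Expand 16n ln(16n) = 16n (ln n + ln 16) = 16n ln n + 16n ln 16.
Subtract 20n ln n: leading term is (16 − 20) n ln n = −4 n ln n. The next term is 16n ln 16 − 16n = 16(ln 16 − 1) n. Then the (1/2) ln(2π·16n) correction.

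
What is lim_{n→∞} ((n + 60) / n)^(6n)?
lim = e^360

Rewrite as (1 + 60/n)^(6n). By the standard limit (1 + x/n)^n → e^x, we have (1 + 60/n)^n → e^60, and raising to the 6th power gives e^360.
More precisely, ln[(1 + 60/n)^(6n)] = 6n · ln(1 + 60/n) = 6n · (60/n + O(1/n^2)) = 360 + O(1/n) → 360.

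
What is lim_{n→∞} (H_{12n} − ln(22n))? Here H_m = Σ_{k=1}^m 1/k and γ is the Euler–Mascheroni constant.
lim = ln(6/11) + γ

By Euler-Maclaurin, H_m = ln m + γ + O(1/m). So
  H_{12n} − ln(22n) = ln(12n) + γ − ln(22n) + O(1/n)
                       = ln(12/22) + γ + O(1/n).
Hence the limit is ln(12/22) + γ (= ln(6/11)).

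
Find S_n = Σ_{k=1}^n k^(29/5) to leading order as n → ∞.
S_n ~ (5/34) · n^(34/5)

Integral comparison: Σ_{k=1}^n k^(29/5) = ∫_0^n x^(29/5) dx + O(n^(29/5)). The integral is n^(1 + 29/5) / (1 + 29/5) = n^((29+5)/5) / ((29+5)/5) = (5/34) · n^(34/5).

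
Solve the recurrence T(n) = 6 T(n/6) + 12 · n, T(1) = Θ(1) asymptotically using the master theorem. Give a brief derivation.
T(n) = Θ(n log n)

log_6 6 = 1, and f(n) = 12 · n = Θ(n^(log_6 6)). This is Case 2 of the master theorem: T(n) = Θ(f(n) · log n) = Θ(n log n).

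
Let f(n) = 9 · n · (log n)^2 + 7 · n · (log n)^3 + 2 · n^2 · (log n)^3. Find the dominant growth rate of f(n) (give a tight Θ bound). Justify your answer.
f(n) ∈ Θ(n^2 · (log n)^3)

Compare the terms by growth order. For large n, n^a · (log n)^b dominates n^a' · (log n)^b' iff a > a', or (a = a' and b > b'). Ranking the 3 terms shows the dominant one is 2 · n^2 · (log n)^3. Hence f(n) ∈ Θ(n^2 · (log n)^3).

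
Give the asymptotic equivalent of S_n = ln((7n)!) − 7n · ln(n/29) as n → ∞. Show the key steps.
S_n ~ 7n · (ln 203 − 1) + O(ln n)

Stirling: ln((7n)!) = 7n ln(7n) − 7n + O(ln n).
  S_n = 7n ln(7n) − 7n − 7n ln(n/29) + O(ln n)
      = 7n ln(7n) − 7n ln n + 7n ln 29 − 7n + O(ln n)
      = 7n ln 7 + 7n ln 29 − 7n + O(ln n)
      = 7n (ln 203 − 1) + O(ln n).
Numerically ln(203) − 1 ≈ 4.3132.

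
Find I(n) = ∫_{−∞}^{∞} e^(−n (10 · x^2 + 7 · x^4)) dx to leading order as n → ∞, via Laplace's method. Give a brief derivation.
I(n) ~ sqrt(π/(10n))

φ(x) = 10 · x^2 + 7 · x^4 has its unique global minimum at x* = 0 (since φ'(x) = 20x + 28x^3 = 0 only at x = 0 for real x with both coefficients positive, and φ → ∞ as |x| → ∞). At x* = 0, φ(0) = 0 and φ''(0) = 20. Laplace's method then gives
  I(n) ~ sqrt(2π / (n · φ''(0))) · e^(−n φ(0)) = sqrt(2π / (20n)) = sqrt(π/(10n)).
The 7 · x^4 term contributes only at subleading order (an O(1/n) relative correction).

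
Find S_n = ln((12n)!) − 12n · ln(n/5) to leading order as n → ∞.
S_n ~ 12n · (ln 60 − 1) + O(ln n)

Stirling: ln((12n)!) = 12n ln(12n) − 12n + O(ln n).
  S_n = 12n ln(12n) − 12n − 12n ln(n/5) + O(ln n)
      = 12n ln(12n) − 12n ln n + 12n ln 5 − 12n + O(ln n)
      = 12n ln 12 + 12n ln 5 − 12n + O(ln n)
      = 12n (ln 60 − 1) + O(ln n).
Numerically ln(60) − 1 ≈ 3.0943.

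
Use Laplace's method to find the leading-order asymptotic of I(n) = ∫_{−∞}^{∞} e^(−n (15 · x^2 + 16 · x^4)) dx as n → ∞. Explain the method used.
I(n) ~ sqrt(π/(15n))

φ(x) = 15 · x^2 + 16 · x^4 has its unique global minimum at x* = 0 (since φ'(x) = 30x + 64x^3 = 0 only at x = 0 for real x with both coefficients positive, and φ → ∞ as |x| → ∞). At x* = 0, φ(0) = 0 and φ''(0) = 30. Laplace's method then gives
  I(n) ~ sqrt(2π / (n · φ''(0))) · e^(−n φ(0)) = sqrt(2π / (30n)) = sqrt(π/(15n)).
The 16 · x^4 term contributes only at subleading order (an O(1/n) relative correction).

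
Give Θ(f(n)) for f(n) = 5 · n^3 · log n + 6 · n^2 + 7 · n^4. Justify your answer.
f(n) ∈ Θ(n^4)

Compare the terms by growth order. For large n, n^a · (log n)^b dominates n^a' · (log n)^b' iff a > a', or (a = a' and b > b'). Ranking the 3 terms shows the dominant one is 7 · n^4. Hence f(n) ∈ Θ(n^4).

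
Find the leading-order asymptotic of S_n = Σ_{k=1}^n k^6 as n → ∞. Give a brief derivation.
S_n ~ n^7 / 7

By integral comparison (Euler-Maclaurin), Σ_{k=1}^n k^6 = ∫_0^n x^6 dx + O(n^6) = n^7/7 + O(n^6). (Equivalently, Faulhaber's formula gives the same leading term.)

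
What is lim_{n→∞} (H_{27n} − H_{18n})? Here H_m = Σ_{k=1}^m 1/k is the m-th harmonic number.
lim = ln(27/18) = ln(3/2)

Euler-Maclaurin gives H_m = ln m + γ + 1/(2m) + O(1/m^2). The γ and O(1/m) terms cancel in the difference:
  H_{27n} − H_{18n} = ln(27n) − ln(18n) + O(1/n) = ln(27/18) + O(1/n).
Hence the limit is ln(27/18) = ln(3/2).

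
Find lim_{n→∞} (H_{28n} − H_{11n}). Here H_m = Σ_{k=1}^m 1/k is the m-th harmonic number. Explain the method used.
lim = ln(28/11)

Euler-Maclaurin gives H_m = ln m + γ + 1/(2m) + O(1/m^2). The γ and O(1/m) terms cancel in the difference:
  H_{28n} − H_{11n} = ln(28n) − ln(11n) + O(1/n) = ln(28/11) + O(1/n).
Hence the limit is ln(28/11).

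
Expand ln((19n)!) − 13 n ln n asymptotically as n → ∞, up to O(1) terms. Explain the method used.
ln((19n)!) − 13 n ln n = 6 n ln n + 19(ln 19 − 1) n + (1/2) ln(2π·19n) + O(1/n)

Stirling: ln((19n)!) = 19n ln(19n) − 19n + (1/2) ln(2π·19n) + O(1/n).
Expand 19n ln(19n) = 19n (ln n + ln 19) = 19n ln n + 19n ln 19.
Subtract 13n ln n: leading term is (19 − 13) n ln n = 6 n ln n. The next term is 19n ln 19 − 19n = 19(ln 19 − 1) n. Then the (1/2) ln(2π·19n) correction.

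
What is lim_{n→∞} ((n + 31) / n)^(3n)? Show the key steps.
lim = e^93

Rewrite as (1 + 31/n)^(3n). By the standard limit (1 + x/n)^n → e^x, we have (1 + 31/n)^n → e^31, and raising to the 3rd power gives e^93.
More precisely, ln[(1 + 31/n)^(3n)] = 3n · ln(1 + 31/n) = 3n · (31/n + O(1/n^2)) = 93 + O(1/n) → 93.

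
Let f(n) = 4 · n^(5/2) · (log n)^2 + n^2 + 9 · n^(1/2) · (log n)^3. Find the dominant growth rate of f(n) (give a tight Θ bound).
f(n) ∈ Θ(n^(5/2) · (log n)^2)

Compare the terms by growth order. For large n, n^a · (log n)^b dominates n^a' · (log n)^b' iff a > a', or (a = a' and b > b'). Ranking the 3 terms shows the dominant one is 4 · n^(5/2) · (log n)^2. Hence f(n) ∈ Θ(n^(5/2) · (log n)^2).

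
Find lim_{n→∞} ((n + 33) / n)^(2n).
lim = e^66

Rewrite as (1 + 33/n)^(2n). By the standard limit (1 + x/n)^n → e^x, we have (1 + 33/n)^n → e^33, and raising to the 2nd power gives e^66.
More precisely, ln[(1 + 33/n)^(2n)] = 2n · ln(1 + 33/n) = 2n · (33/n + O(1/n^2)) = 66 + O(1/n) → 66.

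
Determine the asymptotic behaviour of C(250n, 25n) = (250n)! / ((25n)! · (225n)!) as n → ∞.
C(250n, 25n) ~ (10000000000/387420489)^(25n) · sqrt(5/(9π·25n))

Write N = 25n. Apply Stirling to each factorial:
  (10N)! ~ sqrt(2π·10N) · (10N/e)^(10N),
  N! ~ sqrt(2π N) · (N/e)^N,
  (9N)! ~ sqrt(2π·9N) · (9N/e)^(9N).
The exponential factors combine to (10N)^(10N) / (N^N · (9N)^(9N)) = 10^(10N)/9^(9N) = (10^10/9^9)^N = (10000000000/387420489)^N.
The square-root prefactors combine to sqrt(2π·10N) / (sqrt(2π N)·sqrt(2π·9N)) = sqrt(10 / (2π·9·N)) = sqrt(5/(9π·25n)).
Substituting N = 25n: C(250n, 25n) ~ (10000000000/387420489)^(25n) · sqrt(5/(9π·25n)).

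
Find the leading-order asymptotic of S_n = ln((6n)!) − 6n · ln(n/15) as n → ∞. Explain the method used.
S_n ~ 6n · (ln 90 − 1) + O(ln n)

Stirling: ln((6n)!) = 6n ln(6n) − 6n + O(ln n).
  S_n = 6n ln(6n) − 6n − 6n ln(n/15) + O(ln n)
      = 6n ln(6n) − 6n ln n + 6n ln 15 − 6n + O(ln n)
      = 6n ln 6 + 6n ln 15 − 6n + O(ln n)
      = 6n (ln 90 − 1) + O(ln n).
Numerically ln(90) − 1 ≈ 3.4998.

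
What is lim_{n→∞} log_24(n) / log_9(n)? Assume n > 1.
lim = ln(9) / ln(24) = log_24(9)

Change of base: log_24(n) = ln n / ln 24 and log_9(n) = ln n / ln 9. The ratio is (ln n / ln 24) · (ln 9 / ln n) = ln 9 / ln 24, a constant independent of n. So the limit is ln 9 / ln 24 = log_24(9).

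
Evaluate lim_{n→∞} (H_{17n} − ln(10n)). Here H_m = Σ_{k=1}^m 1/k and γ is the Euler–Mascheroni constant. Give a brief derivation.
lim = ln(17/10) + γ

By Euler-Maclaurin, H_m = ln m + γ + O(1/m). So
  H_{17n} − ln(10n) = ln(17n) + γ − ln(10n) + O(1/n)
                       = ln(17/10) + γ + O(1/n).
Hence the limit is ln(17/10) + γ.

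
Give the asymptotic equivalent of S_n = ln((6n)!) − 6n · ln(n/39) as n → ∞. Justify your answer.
S_n ~ 6n · (ln 234 − 1) + O(ln n)

Stirling: ln((6n)!) = 6n ln(6n) − 6n + O(ln n).
  S_n = 6n ln(6n) − 6n − 6n ln(n/39) + O(ln n)
      = 6n ln(6n) − 6n ln n + 6n ln 39 − 6n + O(ln n)
      = 6n ln 6 + 6n ln 39 − 6n + O(ln n)
      = 6n (ln 234 − 1) + O(ln n).
Numerically ln(234) − 1 ≈ 4.4553.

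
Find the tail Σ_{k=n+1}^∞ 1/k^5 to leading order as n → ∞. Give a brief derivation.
Σ_{k>n} 1/k^5 ~ 1/(4 · n^4)

Compare to the integral: ∫_{n}^∞ x^(−5) dx = [−x^(−4)/4]_{n}^∞ = 1/((5−1)·n^4). Euler-Maclaurin then gives
  Σ_{k>n} 1/k^5 = ∫_{n}^∞ dx/x^5 − 1/(2·n^5) + O(1/n^6).
(Equivalently this is ζ(5) − Σ_{k≤n} 1/k^5.)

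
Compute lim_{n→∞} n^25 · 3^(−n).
lim = 0

Exponentials with base > 1 dominate every fixed polynomial: for any fixed c, n^c / 3^n → 0 as n → ∞ (e.g. by the ratio test, or by writing 3^n = e^(n ln 3) and noting e^(n ln 3) / n^c → ∞). Hence n^25 · 3^(−n) = n^25 / 3^n → 0.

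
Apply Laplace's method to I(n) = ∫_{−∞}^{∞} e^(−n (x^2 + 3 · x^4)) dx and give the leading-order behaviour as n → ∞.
I(n) ~ sqrt(π/n)

φ(x) = x^2 + 3 · x^4 has its unique global minimum at x* = 0 (since φ'(x) = 2x + 12x^3 = 0 only at x = 0 for real x with both coefficients positive, and φ → ∞ as |x| → ∞). At x* = 0, φ(0) = 0 and φ''(0) = 2. Laplace's method then gives
  I(n) ~ sqrt(2π / (n · φ''(0))) · e^(−n φ(0)) = sqrt(2π / (2n)) = sqrt(π/n).
The 3 · x^4 term contributes only at subleading order (an O(1/n) relative correction).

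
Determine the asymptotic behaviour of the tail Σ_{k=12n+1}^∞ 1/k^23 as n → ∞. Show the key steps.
Σ_{k>12n} 1/k^23 ~ 1/(22 · (12n)^22)

Compare to the integral: ∫_{12n}^∞ x^(−23) dx = [−x^(−22)/22]_{12n}^∞ = 1/((23−1)·(12n)^22). Euler-Maclaurin then gives
  Σ_{k>12n} 1/k^23 = ∫_{12n}^∞ dx/x^23 − 1/(2·(12n)^23) + O(1/(12n)^24).
(Equivalently this is ζ(23) − Σ_{k≤12n} 1/k^23.)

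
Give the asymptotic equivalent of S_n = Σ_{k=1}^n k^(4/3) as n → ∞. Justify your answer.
S_n ~ (3/7) · n^(7/3)

Integral comparison: Σ_{k=1}^n k^(4/3) = ∫_0^n x^(4/3) dx + O(n^(4/3)). The integral is n^(1 + 4/3) / (1 + 4/3) = n^((4+3)/3) / ((4+3)/3) = (3/7) · n^(7/3).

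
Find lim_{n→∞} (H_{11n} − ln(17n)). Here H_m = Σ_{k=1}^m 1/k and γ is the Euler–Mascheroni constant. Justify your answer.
lim = ln(11/17) + γ

By Euler-Maclaurin, H_m = ln m + γ + O(1/m). So
  H_{11n} − ln(17n) = ln(11n) + γ − ln(17n) + O(1/n)
                       = ln(11/17) + γ + O(1/n).
Hence the limit is ln(11/17) + γ.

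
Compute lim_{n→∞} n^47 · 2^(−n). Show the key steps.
lim = 0

Exponentials with base > 1 dominate every fixed polynomial: for any fixed c, n^c / 2^n → 0 as n → ∞ (e.g. by the ratio test, or by writing 2^n = e^(n ln 2) and noting e^(n ln 2) / n^c → ∞). Hence n^47 · 2^(−n) = n^47 / 2^n → 0.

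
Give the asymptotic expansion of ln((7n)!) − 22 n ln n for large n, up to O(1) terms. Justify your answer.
ln((7n)!) − 22 n ln n = −15 n ln n + 7(ln 7 − 1) n + (1/2) ln(2π·7n) + O(1/n)

Stirling: ln((7n)!) = 7n ln(7n) − 7n + (1/2) ln(2π·7n) + O(1/n).
Expand 7n ln(7n) = 7n (ln n + ln 7) = 7n ln n + 7n ln 7.
Subtract 22n ln n: leading term is (7 − 22) n ln n = −15 n ln n. The next term is 7n ln 7 − 7n = 7(ln 7 − 1) n. Then the (1/2) ln(2π·7n) correction.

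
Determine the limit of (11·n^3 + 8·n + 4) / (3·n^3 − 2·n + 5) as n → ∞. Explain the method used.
lim = 11/3

For large n the leading n^3 terms dominate both numerator and denominator. Dividing top and bottom by n^3, every other term tends to 0, leaving 11/3.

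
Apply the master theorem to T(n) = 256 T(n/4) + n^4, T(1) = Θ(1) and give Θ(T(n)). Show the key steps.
T(n) = Θ(n^4 log n)

log_4 256 = 4, and f(n) = n^4 = Θ(n^(log_4 256)). This is Case 2 of the master theorem: T(n) = Θ(f(n) · log n) = Θ(n^4 log n).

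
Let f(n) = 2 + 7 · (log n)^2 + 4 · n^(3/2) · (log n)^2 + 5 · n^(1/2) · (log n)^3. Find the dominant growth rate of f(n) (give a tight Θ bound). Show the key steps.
f(n) ∈ Θ(n^(3/2) · (log n)^2)

Compare the terms by growth order. For large n, n^a · (log n)^b dominates n^a' · (log n)^b' iff a > a', or (a = a' and b > b'). Ranking the 4 terms shows the dominant one is 4 · n^(3/2) · (log n)^2. Hence f(n) ∈ Θ(n^(3/2) · (log n)^2).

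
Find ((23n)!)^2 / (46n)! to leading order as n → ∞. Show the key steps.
((23n)!)^2/(46n)! ~ ((2π·23n)^(1/2) / sqrt(2)) · 2^(−2·23n)  →  0

Write N = 23n. Stirling: N! ~ sqrt(2π N)(N/e)^N and (2N)! ~ sqrt(2π·2N)·(2N/e)^(2N).
  (N!)^2/(2N)! ~ (2π N)^(2/2) (N/e)^(2N) / [sqrt(2π·2N) (2N/e)^(2N)]
     = (2π N)^(2/2) / sqrt(2π·2N) · (N/(2N))^(2N)
     = (2π N)^((2−1)/2) / sqrt(2) · 2^(−2N).
Since 2^2 > 1, the factor 2^(−2N) decays exponentially, so the ratio → 0. Substituting N = 23n gives the stated form.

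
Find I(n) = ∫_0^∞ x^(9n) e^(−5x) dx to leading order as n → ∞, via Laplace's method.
I(n) ~ (sqrt(2π·9n) / 5) · (9n/(5e))^(9n)

Write the integrand as exp(9n ln x − 5x) and set f(x) = 9n ln x − 5x. Then f'(x) = 9n/x − 5 = 0 at x* = 9n/5, and f''(x*) = −9n/x*^2 = −5^2/(9n). Laplace's method (interior maximum) gives
  I(n) ~ e^(f(x*)) · sqrt(2π / |f''(x*)|)
        = exp(9n ln(9n/5) − 9n) · sqrt(2π · 9n / 5^2)
        = (9n/5)^(9n) e^(−9n) · sqrt(2π·9n) / 5
        = (sqrt(2π·9n) / 5) · (9n/(5e))^(9n).
This matches Γ(9n+1)/5^(9n+1) with Stirling applied to Γ.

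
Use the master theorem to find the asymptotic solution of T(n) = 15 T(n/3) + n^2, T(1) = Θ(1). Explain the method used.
T(n) = Θ(n^(log_3 15))

Master theorem: compare f(n) = n^2 to n^(log_3 15) where log_3 15 ≈ 2.465. Since 2 < log_3 15, we have f(n) = O(n^(log_3 15 − ε)) for some ε > 0 — Case 1. Hence T(n) = Θ(n^(log_3 15)).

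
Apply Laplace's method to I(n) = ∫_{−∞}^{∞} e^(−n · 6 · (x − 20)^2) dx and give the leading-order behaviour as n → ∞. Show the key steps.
I(n) = sqrt(π/(6n))

Here φ(x) = 6 · (x − 20)^2 has its unique minimum at x* = 20 with φ(x*) = 0 and φ''(x*) = 12. Laplace's method gives
  I(n) ~ e^(−n φ(x*)) · sqrt(2π / (n · φ''(x*))) = sqrt(2π / (12n)) = sqrt(π/(6n)).
This is exact: substituting u = (x − 20)·sqrt(6n) gives I(n) = (1/sqrt(6n)) ∫_{−∞}^{∞} e^(−u^2) du = sqrt(π/(6n)).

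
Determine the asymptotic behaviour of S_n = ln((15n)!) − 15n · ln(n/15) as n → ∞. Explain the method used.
S_n ~ 15n · (ln 225 − 1) + O(ln n)

Stirling: ln((15n)!) = 15n ln(15n) − 15n + O(ln n).
  S_n = 15n ln(15n) − 15n − 15n ln(n/15) + O(ln n)
      = 15n ln(15n) − 15n ln n + 15n ln 15 − 15n + O(ln n)
      = 15n ln 15 + 15n ln 15 − 15n + O(ln n)
      = 15n (ln 225 − 1) + O(ln n).
Numerically ln(225) − 1 ≈ 4.4161.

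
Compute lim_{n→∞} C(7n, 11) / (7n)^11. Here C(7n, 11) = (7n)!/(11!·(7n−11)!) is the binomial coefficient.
lim = 1/11! = 1/39916800

With N = 7n → ∞: C(N, 11) / N^11 = [N(N−1)…(N−10)] / (11! · N^11) = (1/11!) · 1 · (1 − 1/(7n)) · … · (1 − 10/(7n)). Each factor → 1 as N → ∞, so the limit is 1/11! = 1/39916800.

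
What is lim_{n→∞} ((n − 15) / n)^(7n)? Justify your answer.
lim = e^(−105)

Rewrite as (1 − 15/n)^(7n). By the standard limit (1 + x/n)^n → e^x, we have (1 − 15/n)^n → e^(−15), and raising to the 7th power gives e^(−105).
More precisely, ln[(1 − 15/n)^(7n)] = 7n · ln(1 − 15/n) = 7n · (-15/n + O(1/n^2)) = -105 + O(1/n) → -105.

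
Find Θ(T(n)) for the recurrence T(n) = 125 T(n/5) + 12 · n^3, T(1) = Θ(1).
T(n) = Θ(n^3 log n)

log_5 125 = 3, and f(n) = 12 · n^3 = Θ(n^(log_5 125)). This is Case 2 of the master theorem: T(n) = Θ(f(n) · log n) = Θ(n^3 log n).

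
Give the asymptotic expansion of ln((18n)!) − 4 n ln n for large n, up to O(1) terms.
ln((18n)!) − 4 n ln n = 14 n ln n + 18(ln 18 − 1) n + (1/2) ln(2π·18n) + O(1/n)

Stirling: ln((18n)!) = 18n ln(18n) − 18n + (1/2) ln(2π·18n) + O(1/n).
Expand 18n ln(18n) = 18n (ln n + ln 18) = 18n ln n + 18n ln 18.
Subtract 4n ln n: leading term is (18 − 4) n ln n = 14 n ln n. The next term is 18n ln 18 − 18n = 18(ln 18 − 1) n. Then the (1/2) ln(2π·18n) correction.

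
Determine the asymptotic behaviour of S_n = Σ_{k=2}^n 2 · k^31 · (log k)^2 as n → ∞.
S_n ~ n^32 · (log n)^2 / 16

By integral comparison, S_n = ∫_1^n 2 · x^31 · (log x)^2 dx + O(n^31 · (log n)^2). For the integral, the leading term of ∫_1^n x^31 (log x)^2 dx is n^32/32 · (log n)^2 (by repeated integration by parts; each step lowers the log-exponent and produces a relatively O(1/log n) correction). Hence S_n ~ n^32 · (log n)^2 / 16.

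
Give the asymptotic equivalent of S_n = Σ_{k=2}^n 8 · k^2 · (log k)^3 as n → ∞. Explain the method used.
S_n ~ 8 · n^3 · (log n)^3 / 3

By integral comparison, S_n = ∫_1^n 8 · x^2 · (log x)^3 dx + O(n^2 · (log n)^3). For the integral, the leading term of ∫_1^n x^2 (log x)^3 dx is n^3/3 · (log n)^3 (by repeated integration by parts; each step lowers the log-exponent and produces a relatively O(1/log n) correction). Hence S_n ~ 8 · n^3 · (log n)^3 / 3.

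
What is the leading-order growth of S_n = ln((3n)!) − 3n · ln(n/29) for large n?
S_n ~ 3n · (ln 87 − 1) + O(ln n)

Stirling: ln((3n)!) = 3n ln(3n) − 3n + O(ln n).
  S_n = 3n ln(3n) − 3n − 3n ln(n/29) + O(ln n)
      = 3n ln(3n) − 3n ln n + 3n ln 29 − 3n + O(ln n)
      = 3n ln 3 + 3n ln 29 − 3n + O(ln n)
      = 3n (ln 87 − 1) + O(ln n).
Numerically ln(87) − 1 ≈ 3.4659.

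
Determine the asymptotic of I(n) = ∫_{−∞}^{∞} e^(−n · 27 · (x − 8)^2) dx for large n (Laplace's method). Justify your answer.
I(n) = sqrt(π/(27n))

Here φ(x) = 27 · (x − 8)^2 has its unique minimum at x* = 8 with φ(x*) = 0 and φ''(x*) = 54. Laplace's method gives
  I(n) ~ e^(−n φ(x*)) · sqrt(2π / (n · φ''(x*))) = sqrt(2π / (54n)) = sqrt(π/(27n)).
This is exact: substituting u = (x − 8)·sqrt(27n) gives I(n) = (1/sqrt(27n)) ∫_{−∞}^{∞} e^(−u^2) du = sqrt(π/(27n)).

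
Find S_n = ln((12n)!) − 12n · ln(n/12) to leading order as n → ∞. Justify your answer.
S_n ~ 12n · (ln 144 − 1) + O(ln n)

Stirling: ln((12n)!) = 12n ln(12n) − 12n + O(ln n).
  S_n = 12n ln(12n) − 12n − 12n ln(n/12) + O(ln n)
      = 12n ln(12n) − 12n ln n + 12n ln 12 − 12n + O(ln n)
      = 12n ln 12 + 12n ln 12 − 12n + O(ln n)
      = 12n (ln 144 − 1) + O(ln n).
Numerically ln(144) − 1 ≈ 3.9698.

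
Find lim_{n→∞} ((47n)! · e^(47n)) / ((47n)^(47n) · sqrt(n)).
lim = sqrt(2π·47)

Stirling: (47n)! ~ sqrt(2π·47n) · (47n/e)^(47n). Hence
  (47n)! · e^(47n) / (47n)^(47n) ~ sqrt(2π·47n).
Dividing by sqrt(n): sqrt(2π·47n) / sqrt(n) = sqrt(2π·47) · n^((1−1)/2), so the limit is sqrt(2π·47).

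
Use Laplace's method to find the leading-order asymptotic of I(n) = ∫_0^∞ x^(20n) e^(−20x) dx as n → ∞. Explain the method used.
I(n) ~ (sqrt(2π·20n) / 20) · (20n/(20e))^(20n)

Write the integrand as exp(20n ln x − 20x) and set f(x) = 20n ln x − 20x. Then f'(x) = 20n/x − 20 = 0 at x* = 20n/20, and f''(x*) = −20n/x*^2 = −20^2/(20n). Laplace's method (interior maximum) gives
  I(n) ~ e^(f(x*)) · sqrt(2π / |f''(x*)|)
        = exp(20n ln(20n/20) − 20n) · sqrt(2π · 20n / 20^2)
        = (20n/20)^(20n) e^(−20n) · sqrt(2π·20n) / 20
        = (sqrt(2π·20n) / 20) · (20n/(20e))^(20n).
This matches Γ(20n+1)/20^(20n+1) with Stirling applied to Γ.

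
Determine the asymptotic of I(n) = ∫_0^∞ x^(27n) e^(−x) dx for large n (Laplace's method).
I(n) ~ sqrt(2π·27n) · (27n/e)^(27n)

Write the integrand as exp(27n ln x − x) and set f(x) = 27n ln x − x. Then f'(x) = 27n/x − 1 = 0 at x* = 27n, and f''(x*) = −27n/x*^2 = −1/(27n). Laplace's method (interior maximum) gives
  I(n) ~ e^(f(x*)) · sqrt(2π / |f''(x*)|)
        = exp(27n ln(27n) − 27n) · sqrt(2π · 27n)
        = (27n)^(27n) e^(−27n) · sqrt(2π·27n)
        = sqrt(2π·27n) · (27n/e)^(27n).
This matches Γ(27n+1) with Stirling applied to Γ.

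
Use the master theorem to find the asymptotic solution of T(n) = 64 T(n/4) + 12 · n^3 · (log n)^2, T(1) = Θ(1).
T(n) = Θ(n^3 · (log n)^3)

Here log_4 64 = 3 and f(n) = 12 · n^3 · (log n)^2 = Θ(n^(log_4 64) · (log n)^2). This is the extended Case 2 of the master theorem (f matches the critical exponent up to log factors), giving T(n) = Θ(n^(log_4 64) · (log n)^(2+1)) = Θ(n^3 · (log n)^3).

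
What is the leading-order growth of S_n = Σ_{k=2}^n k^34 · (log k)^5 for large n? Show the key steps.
S_n ~ n^35 · (log n)^5 / 35

By integral comparison, S_n = ∫_1^n x^34 · (log x)^5 dx + O(n^34 · (log n)^5). For the integral, the leading term of ∫_1^n x^34 (log x)^5 dx is n^35/35 · (log n)^5 (by repeated integration by parts; each step lowers the log-exponent and produces a relatively O(1/log n) correction). Hence S_n ~ n^35 · (log n)^5 / 35.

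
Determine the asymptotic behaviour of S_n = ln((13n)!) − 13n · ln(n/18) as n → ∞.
S_n ~ 13n · (ln 234 − 1) + O(ln n)

Stirling: ln((13n)!) = 13n ln(13n) − 13n + O(ln n).
  S_n = 13n ln(13n) − 13n − 13n ln(n/18) + O(ln n)
      = 13n ln(13n) − 13n ln n + 13n ln 18 − 13n + O(ln n)
      = 13n ln 13 + 13n ln 18 − 13n + O(ln n)
      = 13n (ln 234 − 1) + O(ln n).
Numerically ln(234) − 1 ≈ 4.4553.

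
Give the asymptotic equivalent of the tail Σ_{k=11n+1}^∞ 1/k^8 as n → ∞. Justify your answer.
Σ_{k>11n} 1/k^8 ~ 1/(7 · (11n)^7)

Compare to the integral: ∫_{11n}^∞ x^(−8) dx = [−x^(−7)/7]_{11n}^∞ = 1/((8−1)·(11n)^7). Euler-Maclaurin then gives
  Σ_{k>11n} 1/k^8 = ∫_{11n}^∞ dx/x^8 − 1/(2·(11n)^8) + O(1/(11n)^9).
(Equivalently this is ζ(8) − Σ_{k≤11n} 1/k^8.)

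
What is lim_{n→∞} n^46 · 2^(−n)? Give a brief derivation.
lim = 0

Exponentials with base > 1 dominate every fixed polynomial: for any fixed c, n^c / 2^n → 0 as n → ∞ (e.g. by the ratio test, or by writing 2^n = e^(n ln 2) and noting e^(n ln 2) / n^c → ∞). Hence n^46 · 2^(−n) = n^46 / 2^n → 0.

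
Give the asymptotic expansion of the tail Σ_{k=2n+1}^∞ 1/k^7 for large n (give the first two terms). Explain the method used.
Σ_{k>2n} 1/k^7 = 1/(6 · (2n)^6) − 1/(2 · (2n)^7) + O(1/(2n)^8)

Compare to the integral: ∫_{2n}^∞ x^(−7) dx = [−x^(−6)/6]_{2n}^∞ = 1/((7−1)·(2n)^6). The Euler-Maclaurin correction adds −f(2n)/2 = −1/(2·(2n)^7). Euler-Maclaurin then gives
  Σ_{k>2n} 1/k^7 = ∫_{2n}^∞ dx/x^7 − 1/(2·(2n)^7) + O(1/(2n)^8).
(Equivalently this is ζ(7) − Σ_{k≤2n} 1/k^7.)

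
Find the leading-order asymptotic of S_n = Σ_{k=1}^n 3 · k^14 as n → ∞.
S_n ~ n^15 / 5

By integral comparison (Euler-Maclaurin), Σ_{k=1}^n 3 · k^14 = 3 · ∫_0^n x^14 dx + O(n^14) = 3 · n^15/15 = n^15 / 5 + O(n^14). (Equivalently, Faulhaber's formula gives the same leading term.)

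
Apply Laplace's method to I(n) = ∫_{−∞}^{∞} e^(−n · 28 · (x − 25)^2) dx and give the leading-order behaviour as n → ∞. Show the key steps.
I(n) = sqrt(π/(28n))

Here φ(x) = 28 · (x − 25)^2 has its unique minimum at x* = 25 with φ(x*) = 0 and φ''(x*) = 56. Laplace's method gives
  I(n) ~ e^(−n φ(x*)) · sqrt(2π / (n · φ''(x*))) = sqrt(2π / (56n)) = sqrt(π/(28n)).
This is exact: substituting u = (x − 25)·sqrt(28n) gives I(n) = (1/sqrt(28n)) ∫_{−∞}^{∞} e^(−u^2) du = sqrt(π/(28n)).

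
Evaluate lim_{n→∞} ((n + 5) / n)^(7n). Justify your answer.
lim = e^35

Rewrite as (1 + 5/n)^(7n). By the standard limit (1 + x/n)^n → e^x, we have (1 + 5/n)^n → e^5, and raising to the 7th power gives e^35.
More precisely, ln[(1 + 5/n)^(7n)] = 7n · ln(1 + 5/n) = 7n · (5/n + O(1/n^2)) = 35 + O(1/n) → 35.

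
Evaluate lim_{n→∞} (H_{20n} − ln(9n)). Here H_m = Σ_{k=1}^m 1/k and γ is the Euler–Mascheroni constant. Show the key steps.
lim = ln(20/9) + γ

By Euler-Maclaurin, H_m = ln m + γ + O(1/m). So
  H_{20n} − ln(9n) = ln(20n) + γ − ln(9n) + O(1/n)
                       = ln(20/9) + γ + O(1/n).
Hence the limit is ln(20/9) + γ.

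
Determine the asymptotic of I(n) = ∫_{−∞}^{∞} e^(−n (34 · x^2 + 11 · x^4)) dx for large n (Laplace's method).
I(n) ~ sqrt(π/(34n))

φ(x) = 34 · x^2 + 11 · x^4 has its unique global minimum at x* = 0 (since φ'(x) = 68x + 44x^3 = 0 only at x = 0 for real x with both coefficients positive, and φ → ∞ as |x| → ∞). At x* = 0, φ(0) = 0 and φ''(0) = 68. Laplace's method then gives
  I(n) ~ sqrt(2π / (n · φ''(0))) · e^(−n φ(0)) = sqrt(2π / (68n)) = sqrt(π/(34n)).
The 11 · x^4 term contributes only at subleading order (an O(1/n) relative correction).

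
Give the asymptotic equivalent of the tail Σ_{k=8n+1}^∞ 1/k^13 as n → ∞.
Σ_{k>8n} 1/k^13 ~ 1/(12 · (8n)^12)

Compare to the integral: ∫_{8n}^∞ x^(−13) dx = [−x^(−12)/12]_{8n}^∞ = 1/((13−1)·(8n)^12). Euler-Maclaurin then gives
  Σ_{k>8n} 1/k^13 = ∫_{8n}^∞ dx/x^13 − 1/(2·(8n)^13) + O(1/(8n)^14).
(Equivalently this is ζ(13) − Σ_{k≤8n} 1/k^13.)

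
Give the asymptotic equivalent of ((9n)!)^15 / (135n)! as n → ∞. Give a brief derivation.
((9n)!)^15/(135n)! ~ ((2π·9n)^(14/2) / sqrt(15)) · 15^(−15·9n)  →  0

Write N = 9n. Stirling: N! ~ sqrt(2π N)(N/e)^N and (15N)! ~ sqrt(2π·15N)·(15N/e)^(15N).
  (N!)^15/(15N)! ~ (2π N)^(15/2) (N/e)^(15N) / [sqrt(2π·15N) (15N/e)^(15N)]
     = (2π N)^(15/2) / sqrt(2π·15N) · (N/(15N))^(15N)
     = (2π N)^((15−1)/2) / sqrt(15) · 15^(−15N).
Since 15^15 > 1, the factor 15^(−15N) decays exponentially, so the ratio → 0. Substituting N = 9n gives the stated form.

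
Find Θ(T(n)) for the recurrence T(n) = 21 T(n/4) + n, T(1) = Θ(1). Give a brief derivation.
T(n) = Θ(n^(log_4 21))

Master theorem: compare f(n) = n to n^(log_4 21) where log_4 21 ≈ 2.196. Since 1 < log_4 21, we have f(n) = O(n^(log_4 21 − ε)) for some ε > 0 — Case 1. Hence T(n) = Θ(n^(log_4 21)).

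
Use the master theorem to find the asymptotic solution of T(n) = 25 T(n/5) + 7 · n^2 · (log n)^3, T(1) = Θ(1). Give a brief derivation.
T(n) = Θ(n^2 · (log n)^4)

Here log_5 25 = 2 and f(n) = 7 · n^2 · (log n)^3 = Θ(n^(log_5 25) · (log n)^3). This is the extended Case 2 of the master theorem (f matches the critical exponent up to log factors), giving T(n) = Θ(n^(log_5 25) · (log n)^(3+1)) = Θ(n^2 · (log n)^4).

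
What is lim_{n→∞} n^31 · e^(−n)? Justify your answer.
lim = 0

Exponentials with base > 1 dominate every fixed polynomial: for any fixed c, n^c / e^n → 0 as n → ∞ (e.g. by the ratio test, or since e^n grows faster than any power of n). Hence n^31 · e^(−n) = n^31 / e^n → 0.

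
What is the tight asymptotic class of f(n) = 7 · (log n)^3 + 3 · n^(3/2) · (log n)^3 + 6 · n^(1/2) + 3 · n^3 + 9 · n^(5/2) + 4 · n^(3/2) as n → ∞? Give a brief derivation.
f(n) ∈ Θ(n^3)

Compare the terms by growth order. For large n, n^a · (log n)^b dominates n^a' · (log n)^b' iff a > a', or (a = a' and b > b'). Ranking the 6 terms shows the dominant one is 3 · n^3. Hence f(n) ∈ Θ(n^3).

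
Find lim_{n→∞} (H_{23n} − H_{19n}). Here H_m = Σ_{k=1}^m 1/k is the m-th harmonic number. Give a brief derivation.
lim = ln(23/19)

Euler-Maclaurin gives H_m = ln m + γ + 1/(2m) + O(1/m^2). The γ and O(1/m) terms cancel in the difference:
  H_{23n} − H_{19n} = ln(23n) − ln(19n) + O(1/n) = ln(23/19) + O(1/n).
Hence the limit is ln(23/19).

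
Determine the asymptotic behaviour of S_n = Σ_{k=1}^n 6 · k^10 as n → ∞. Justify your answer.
S_n ~ 6 · n^11 / 11

By integral comparison (Euler-Maclaurin), Σ_{k=1}^n 6 · k^10 = 6 · ∫_0^n x^10 dx + O(n^10) = 6 · n^11/11 + O(n^10). (Equivalently, Faulhaber's formula gives the same leading term.)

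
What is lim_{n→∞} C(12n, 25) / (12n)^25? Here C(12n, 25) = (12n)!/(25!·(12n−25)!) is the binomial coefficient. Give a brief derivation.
lim = 1/25! = 1/15511210043330985984000000

With N = 12n → ∞: C(N, 25) / N^25 = [N(N−1)…(N−24)] / (25! · N^25) = (1/25!) · 1 · (1 − 1/(12n)) · … · (1 − 24/(12n)). Each factor → 1 as N → ∞, so the limit is 1/25! = 1/15511210043330985984000000.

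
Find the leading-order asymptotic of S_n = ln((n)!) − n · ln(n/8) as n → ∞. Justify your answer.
S_n ~ n · (ln 8 − 1) + O(ln n)

Stirling: ln((n)!) = n ln(n) − n + O(ln n).
  S_n = n ln(n) − n − n ln(n/8) + O(ln n)
      = n ln(n) − n ln n + n ln 8 − n + O(ln n)
      = n ln 8 − n + O(ln n)
      = n (ln 8 − 1) + O(ln n).
Numerically ln(8) − 1 ≈ 1.0794.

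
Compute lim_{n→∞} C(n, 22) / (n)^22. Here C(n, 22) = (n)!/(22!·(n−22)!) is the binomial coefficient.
lim = 1/22! = 1/1124000727777607680000

With N = n → ∞: C(N, 22) / N^22 = [N(N−1)…(N−21)] / (22! · N^22) = (1/22!) · 1 · (1 − 1/n) · … · (1 − 21/n). Each factor → 1 as N → ∞, so the limit is 1/22! = 1/1124000727777607680000.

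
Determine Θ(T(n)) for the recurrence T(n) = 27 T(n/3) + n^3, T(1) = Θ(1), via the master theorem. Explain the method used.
T(n) = Θ(n^3 log n)

log_3 27 = 3, and f(n) = n^3 = Θ(n^(log_3 27)). This is Case 2 of the master theorem: T(n) = Θ(f(n) · log n) = Θ(n^3 log n).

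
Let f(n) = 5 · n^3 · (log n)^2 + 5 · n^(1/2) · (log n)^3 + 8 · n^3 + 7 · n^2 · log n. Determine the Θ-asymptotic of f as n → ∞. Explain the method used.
f(n) ∈ Θ(n^3 · (log n)^2)

Compare the terms by growth order. For large n, n^a · (log n)^b dominates n^a' · (log n)^b' iff a > a', or (a = a' and b > b'). Ranking the 4 terms shows the dominant one is 5 · n^3 · (log n)^2. Hence f(n) ∈ Θ(n^3 · (log n)^2).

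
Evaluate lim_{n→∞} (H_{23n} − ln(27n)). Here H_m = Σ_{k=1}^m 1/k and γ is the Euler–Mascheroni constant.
lim = ln(23/27) + γ

By Euler-Maclaurin, H_m = ln m + γ + O(1/m). So
  H_{23n} − ln(27n) = ln(23n) + γ − ln(27n) + O(1/n)
                       = ln(23/27) + γ + O(1/n).
Hence the limit is ln(23/27) + γ.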